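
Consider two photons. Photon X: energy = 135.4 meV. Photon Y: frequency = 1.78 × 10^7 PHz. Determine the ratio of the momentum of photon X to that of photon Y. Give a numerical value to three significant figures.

p_X = 7.236 × 10^-29 kg·m/s (from energy = 135.4 meV, via p = E/c).
p_Y = 3.934 × 10^-20 kg·m/s (from frequency = 1.78 × 10^7 PHz, via p = hf/c).
Ratio = 7.236 × 10^-29 / 3.934 × 10^-20 = 1.84 × 10^-9.

1.84 × 10^-9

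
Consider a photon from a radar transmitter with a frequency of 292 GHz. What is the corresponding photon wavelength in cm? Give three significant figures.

0.103 cm

First convert: f = 292 GHz = 2.92·10^11 Hz.
Since λ = c/f for a photon, λ = 0.001027 m.
Converting to cm: λ = 0.1027 cm ≈ 0.103 cm.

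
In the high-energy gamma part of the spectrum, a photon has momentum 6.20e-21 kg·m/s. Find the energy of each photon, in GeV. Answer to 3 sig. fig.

0.0116 GeV

Apply E = pc: E = 1.859e-12 J.
Converting to GeV: E = 0.01160 GeV ≈ 0.0116 GeV.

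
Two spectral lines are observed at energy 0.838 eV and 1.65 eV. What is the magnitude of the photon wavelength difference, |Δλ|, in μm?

0.728 μm

Using λ = hc/E: λ₁ = 1.480e-6 m, λ₂ = 7.514e-7 m.
|Δλ| = |1.480e-6 − 7.514e-7| = 7.28e-7 m = 0.728 μm.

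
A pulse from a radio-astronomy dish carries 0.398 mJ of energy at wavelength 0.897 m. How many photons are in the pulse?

Per-photon energy: E = 2.215 × 10^-25 J (from wavelength = 0.897 m).
N = E_total / E_photon = 3.98 × 10^-4 J / 2.215 × 10^-25 J = 1.80 × 10^21.

1.80 × 10^21 photons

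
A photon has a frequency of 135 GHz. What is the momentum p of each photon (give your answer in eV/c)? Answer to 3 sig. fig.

Convert to SI: f = 135 GHz = 1.35e11 Hz.
For a photon p = hf/c, so p = 2.984e-31 kg·m/s.
Converting to eV/c: p = 5.583e-4 eV/c ≈ 5.58e-4 eV/c.

5.58e-4 eV/c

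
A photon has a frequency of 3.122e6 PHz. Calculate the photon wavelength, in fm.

In SI units: f = 3.122e6 PHz = 3.122e21 Hz.
Since λ = c/f for a photon, λ = 9.603e-14 m.
Converting to fm: λ = 96.03 fm ≈ 96.0 fm.

96.0 fm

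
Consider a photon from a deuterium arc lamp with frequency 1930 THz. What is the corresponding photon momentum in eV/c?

First convert: f = 1930 THz = 1.93·10^15 Hz.
For a photon p = hf/c, so p = 4.266·10^-27 kg·m/s.
Converting to eV/c: p = 7.982 eV/c ≈ 7.98 eV/c.

7.98 eV/c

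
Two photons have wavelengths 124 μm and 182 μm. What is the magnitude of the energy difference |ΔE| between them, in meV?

Using E = hc/λ: E₁ = 1.602e-21 J, E₂ = 1.091e-21 J.
|ΔE| = |1.602e-21 − 1.091e-21| = 5.11e-22 J = 3.19 meV.

3.19 meV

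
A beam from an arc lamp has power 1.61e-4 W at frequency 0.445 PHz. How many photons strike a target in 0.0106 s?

5.79e12 photons

Total energy: E_total = P·t = 1.61e-4 × 0.0106 = 1.707e-6 J.
Per-photon energy: E = 2.949e-19 J.
N = E_total / E_photon = 5.79e12.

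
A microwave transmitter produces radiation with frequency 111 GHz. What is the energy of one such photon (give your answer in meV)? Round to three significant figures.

Use h = 6.62607015e-34 J·s, 1 eV = 1.602176634e-19 J.
Convert to SI: f = 111 GHz = 1.11e11 Hz.
Apply E = hf: E = 7.355e-23 J.
Converting to meV: E = 0.4591 meV ≈ 0.459 meV.

0.459 meV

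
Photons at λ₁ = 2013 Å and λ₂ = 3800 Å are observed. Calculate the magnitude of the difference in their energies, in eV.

2.90 eV

Using E = hc/λ: E₁ = 9.8681 × 10^-19 J, E₂ = 5.2275 × 10^-19 J.
|ΔE| = |9.8681 × 10^-19 − 5.2275 × 10^-19| = 4.64 × 10^-19 J = 2.90 eV.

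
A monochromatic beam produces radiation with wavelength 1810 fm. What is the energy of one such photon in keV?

In SI units: λ = 1810 fm = 1.81 × 10^-12 m.
Since E = hc/λ for a photon, E = 1.097 × 10^-13 J.
Converting to keV: E = 685.0 keV ≈ 685 keV.

685 keV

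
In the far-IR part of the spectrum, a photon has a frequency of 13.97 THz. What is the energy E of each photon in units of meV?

Take h = 6.62607015e-34 J·s, 1 eV = 1.602176634e-19 J.
First convert: f = 13.97 THz = 1.397e13 Hz.
The photon relation is E = hf, giving E = 9.257e-21 J.
Converting to meV: E = 57.78 meV ≈ 57.8 meV.

57.8 meV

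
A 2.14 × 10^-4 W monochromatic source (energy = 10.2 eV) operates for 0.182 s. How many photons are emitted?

2.38 × 10^13 photons

Total energy: E_total = P·t = 2.14 × 10^-4 × 0.182 = 3.895 × 10^-5 J.
Per-photon energy: E = 1.634 × 10^-18 J.
N = E_total / E_photon = 2.38 × 10^13.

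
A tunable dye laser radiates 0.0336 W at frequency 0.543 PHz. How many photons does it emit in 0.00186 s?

1.74 × 10^14 photons

Total energy: E_total = P·t = 0.0336 × 0.00186 = 6.250 × 10^-5 J.
Per-photon energy: E = 3.598 × 10^-19 J.
N = E_total / E_photon = 1.74 × 10^14.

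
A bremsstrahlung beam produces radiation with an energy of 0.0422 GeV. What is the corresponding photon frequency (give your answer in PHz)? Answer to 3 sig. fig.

(h = 6.62607015·10^-34 J·s, 1 eV = 1.602176634·10^-19 J.)
Convert to SI: E = 0.0422 GeV = 6.7612·10^-12 J.
Since f = E/h for a photon, f = 1.020·10^22 Hz.
Converting to PHz: f = 1.020·10^7 PHz ≈ 1.02·10^7 PHz.

1.02·10^7 PHz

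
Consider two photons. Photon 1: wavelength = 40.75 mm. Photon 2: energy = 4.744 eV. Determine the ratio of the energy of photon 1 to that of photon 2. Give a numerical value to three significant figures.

6.41 × 10^-6

E_1 = 4.875 × 10^-24 J (from wavelength = 40.75 mm, via E = hc/λ).
E_2 = 7.601 × 10^-19 J (from energy = 4.744 eV, via E given directly).
Ratio = 4.875 × 10^-24 / 7.601 × 10^-19 = 6.41 × 10^-6.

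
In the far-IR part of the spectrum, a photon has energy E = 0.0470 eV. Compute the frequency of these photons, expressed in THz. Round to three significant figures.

Take h = 6.62607015e-34 J·s, 1 eV = 1.602176634e-19 J.
Convert to SI: E = 0.0470 eV = 7.5302e-21 J.
Apply f = E/h: f = 1.136e13 Hz.
Converting to THz: f = 11.36 THz ≈ 11.4 THz.

11.4 THz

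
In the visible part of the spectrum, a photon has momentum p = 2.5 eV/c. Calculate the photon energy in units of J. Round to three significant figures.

Take c = 2.99792458e8 m/s, 1 eV = 1.602176634e-19 J.
In SI units: p = 2.5 eV/c = 1.3361e-27 kg·m/s.
The photon relation is E = pc, giving E = 4.005e-19 J.
So E ≈ 4.01e-19 J.

4.01e-19 J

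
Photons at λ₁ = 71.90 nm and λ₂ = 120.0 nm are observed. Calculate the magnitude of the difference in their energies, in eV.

6.91 eV

Using E = hc/λ: E₁ = 2.7628·10^-18 J, E₂ = 1.6554·10^-18 J.
|ΔE| = |2.7628·10^-18 − 1.6554·10^-18| = 1.11·10^-18 J = 6.91 eV.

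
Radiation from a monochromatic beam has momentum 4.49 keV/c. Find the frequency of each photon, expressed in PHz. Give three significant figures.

1090 PHz

First convert: p = 4.49 keV/c = 2.3996e-24 kg·m/s.
For a photon f = pc/h, so f = 1.086e18 Hz.
Converting to PHz: f = 1086 PHz ≈ 1090 PHz.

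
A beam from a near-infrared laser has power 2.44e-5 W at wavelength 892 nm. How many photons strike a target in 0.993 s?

Total energy: E_total = P·t = 2.44e-5 × 0.993 = 2.423e-5 J.
Per-photon energy: E = 2.227e-19 J.
N = E_total / E_photon = 1.09e14.

1.09e14 photons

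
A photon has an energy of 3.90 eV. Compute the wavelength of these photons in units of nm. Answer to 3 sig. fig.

In SI units: E = 3.90 eV = 6.2485 × 10^-19 J.
Since λ = hc/E for a photon, λ = 3.179 × 10^-7 m.
Converting to nm: λ = 317.9 nm ≈ 318 nm.

318 nm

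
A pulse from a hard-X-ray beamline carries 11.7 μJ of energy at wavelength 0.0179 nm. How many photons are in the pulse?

Per-photon energy: E = 1.110e-14 J (from wavelength = 0.0179 nm).
N = E_total / E_photon = 1.17e-5 J / 1.110e-14 J = 1.05e9.

1.05e9 photons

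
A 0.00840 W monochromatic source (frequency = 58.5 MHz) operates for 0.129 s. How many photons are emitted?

Total energy: E_total = P·t = 0.00840 × 0.129 = 0.001084 J.
Per-photon energy: E = 3.876 × 10^-26 J.
N = E_total / E_photon = 2.80 × 10^22.

2.80 × 10^22 photons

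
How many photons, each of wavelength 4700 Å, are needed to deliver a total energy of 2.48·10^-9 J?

5.87·10^9 photons

Per-photon energy: E = 4.226·10^-19 J (from wavelength = 4700 Å).
N = E_total / E_photon = 2.48·10^-9 J / 4.226·10^-19 J = 5.87·10^9.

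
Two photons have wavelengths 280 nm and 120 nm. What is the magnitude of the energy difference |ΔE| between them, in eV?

5.90 eV

Using E = hc/λ: E₁ = 7.094e-19 J, E₂ = 1.655e-18 J.
|ΔE| = |7.094e-19 − 1.655e-18| = 9.46e-19 J = 5.90 eV.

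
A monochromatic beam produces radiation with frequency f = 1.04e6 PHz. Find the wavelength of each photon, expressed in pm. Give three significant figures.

Convert to SI: f = 1.04e6 PHz = 1.04e21 Hz.
Apply λ = c/f: λ = 2.883e-13 m.
Converting to pm: λ = 0.2883 pm ≈ 0.288 pm.

0.288 pm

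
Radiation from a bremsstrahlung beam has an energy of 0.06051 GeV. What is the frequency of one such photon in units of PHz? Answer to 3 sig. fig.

1.46e7 PHz

Convert to SI: E = 0.06051 GeV = 9.6948e-12 J.
For a photon f = E/h, so f = 1.463e22 Hz.
Converting to PHz: f = 1.463e7 PHz ≈ 1.46e7 PHz.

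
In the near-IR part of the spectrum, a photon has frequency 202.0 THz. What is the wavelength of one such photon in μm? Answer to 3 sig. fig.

1.48 μm

Take c = 2.99792458·10^8 m/s.
Convert to SI: f = 202.0 THz = 2.020·10^14 Hz.
Apply λ = c/f: λ = 1.484·10^-6 m.
Converting to μm: λ = 1.484 μm ≈ 1.48 μm.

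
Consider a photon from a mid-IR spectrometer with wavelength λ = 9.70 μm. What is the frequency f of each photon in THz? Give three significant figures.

30.9 THz

(c = 2.99792458 × 10^8 m/s.)
First convert: λ = 9.70 μm = 9.70 × 10^-6 m.
For a photon f = c/λ, so f = 3.091 × 10^13 Hz.
Converting to THz: f = 30.91 THz ≈ 30.9 THz.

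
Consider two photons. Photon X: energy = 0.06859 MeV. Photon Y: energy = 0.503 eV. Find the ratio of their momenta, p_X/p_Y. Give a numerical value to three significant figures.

1.36e5

p_X = 3.666e-23 kg·m/s (from energy = 0.06859 MeV, via p = E/c).
p_Y = 2.688e-28 kg·m/s (from energy = 0.503 eV, via p = E/c).
Ratio = 3.666e-23 / 2.688e-28 = 1.36e5.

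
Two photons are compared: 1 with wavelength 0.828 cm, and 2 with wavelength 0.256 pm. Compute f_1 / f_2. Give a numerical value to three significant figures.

f_1 = 3.621e10 Hz (from wavelength = 0.828 cm, via f = c/λ).
f_2 = 1.171e21 Hz (from wavelength = 0.256 pm, via f = c/λ).
Ratio = 3.621e10 / 1.171e21 = 3.09e-11.

3.09e-11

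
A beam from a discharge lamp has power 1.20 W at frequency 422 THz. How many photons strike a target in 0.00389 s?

1.67 × 10^16 photons

Total energy: E_total = P·t = 1.20 × 0.00389 = 0.004668 J.
Per-photon energy: E = 2.796 × 10^-19 J.
N = E_total / E_photon = 1.67 × 10^16.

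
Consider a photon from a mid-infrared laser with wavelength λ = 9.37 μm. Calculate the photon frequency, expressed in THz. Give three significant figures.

Use c = 2.99792458·10^8 m/s.
In SI units: λ = 9.37 μm = 9.37·10^-6 m.
The photon relation is f = c/λ, giving f = 3.199·10^13 Hz.
Converting to THz: f = 31.99 THz ≈ 32.0 THz.

32.0 THz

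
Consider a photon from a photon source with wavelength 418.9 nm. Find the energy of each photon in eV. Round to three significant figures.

2.96 eV

Take h = 6.62607015·10^-34 J·s, c = 2.99792458·10^8 m/s, 1 eV = 1.602176634·10^-19 J.
Convert to SI: λ = 418.9 nm = 4.189·10^-7 m.
Since E = hc/λ for a photon, E = 4.742·10^-19 J.
Converting to eV: E = 2.960 eV ≈ 2.96 eV.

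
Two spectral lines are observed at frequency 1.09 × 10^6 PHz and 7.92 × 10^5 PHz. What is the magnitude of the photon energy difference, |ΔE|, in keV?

Using E = hf: E₁ = 7.222 × 10^-13 J, E₂ = 5.248 × 10^-13 J.
|ΔE| = |7.222 × 10^-13 − 5.248 × 10^-13| = 1.97 × 10^-13 J = 1230 keV.

1230 keV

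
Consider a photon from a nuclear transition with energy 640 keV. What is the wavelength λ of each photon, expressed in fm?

(h = 6.62607015e-34 J·s, c = 2.99792458e8 m/s, 1 eV = 1.602176634e-19 J.)
In SI units: E = 640 keV = 1.0254e-13 J.
Since λ = hc/E for a photon, λ = 1.937e-12 m.
Converting to fm: λ = 1937 fm ≈ 1940 fm.

1940 fm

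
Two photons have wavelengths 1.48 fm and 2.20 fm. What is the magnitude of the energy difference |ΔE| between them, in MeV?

Using E = hc/λ: E₁ = 1.342 × 10^-10 J, E₂ = 9.029 × 10^-11 J.
|ΔE| = |1.342 × 10^-10 − 9.029 × 10^-11| = 4.39 × 10^-11 J = 274 MeV.

274 MeV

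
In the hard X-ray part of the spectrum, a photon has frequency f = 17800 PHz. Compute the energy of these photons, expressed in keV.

Take h = 6.62607015e-34 J·s, 1 eV = 1.602176634e-19 J.
First convert: f = 17800 PHz = 1.78e19 Hz.
Since E = hf for a photon, E = 1.179e-14 J.
Converting to keV: E = 73.61 keV ≈ 73.6 keV.

73.6 keV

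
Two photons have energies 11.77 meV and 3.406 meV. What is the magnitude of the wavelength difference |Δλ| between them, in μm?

259 μm

Using λ = hc/E: λ₁ = 1.0534e-4 m, λ₂ = 3.6402e-4 m.
|Δλ| = |1.0534e-4 − 3.6402e-4| = 2.59e-4 m = 259 μm.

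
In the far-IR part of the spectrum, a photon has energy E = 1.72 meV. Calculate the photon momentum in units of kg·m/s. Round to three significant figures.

Use c = 2.99792458·10^8 m/s, 1 eV = 1.602176634·10^-19 J.
First convert: E = 1.72 meV = 2.7557·10^-22 J.
Apply p = E/c: p = 9.192·10^-31 kg·m/s.
So p ≈ 9.19·10^-31 kg·m/s.

9.19·10^-31 kg·m/s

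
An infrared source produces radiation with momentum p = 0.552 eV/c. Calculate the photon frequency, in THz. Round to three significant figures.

(h = 6.62607015 × 10^-34 J·s, c = 2.99792458 × 10^8 m/s, 1 eV = 1.602176634 × 10^-19 J.)
Convert to SI: p = 0.552 eV/c = 2.9500 × 10^-28 kg·m/s.
Since f = pc/h for a photon, f = 1.335 × 10^14 Hz.
Converting to THz: f = 133.5 THz ≈ 133 THz.

133 THz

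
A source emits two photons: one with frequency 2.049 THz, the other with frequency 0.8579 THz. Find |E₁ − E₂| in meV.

4.93 meV

Using E = hf: E₁ = 1.3577·10^-21 J, E₂ = 5.6845·10^-22 J.
|ΔE| = |1.3577·10^-21 − 5.6845·10^-22| = 7.89·10^-22 J = 4.93 meV.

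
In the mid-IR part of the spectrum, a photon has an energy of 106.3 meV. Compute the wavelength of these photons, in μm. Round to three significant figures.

11.7 μm

First convert: E = 106.3 meV = 1.7031 × 10^-20 J.
Since λ = hc/E for a photon, λ = 1.166 × 10^-5 m.
Converting to μm: λ = 11.66 μm ≈ 11.7 μm.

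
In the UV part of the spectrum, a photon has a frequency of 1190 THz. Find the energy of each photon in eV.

Use h = 6.62607015e-34 J·s, 1 eV = 1.602176634e-19 J.
Convert to SI: f = 1190 THz = 1.19e15 Hz.
The photon relation is E = hf, giving E = 7.885e-19 J.
Converting to eV: E = 4.921 eV ≈ 4.92 eV.

4.92 eV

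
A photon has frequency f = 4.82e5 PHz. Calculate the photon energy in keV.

1990 keV

Convert to SI: f = 4.82e5 PHz = 4.82e20 Hz.
The photon relation is E = hf, giving E = 3.194e-13 J.
Converting to keV: E = 1993 keV ≈ 1990 keV.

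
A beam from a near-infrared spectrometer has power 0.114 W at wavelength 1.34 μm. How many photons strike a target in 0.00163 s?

1.25e15 photons

Total energy: E_total = P·t = 0.114 × 0.00163 = 1.858e-4 J.
Per-photon energy: E = 1.482e-19 J.
N = E_total / E_photon = 1.25e15.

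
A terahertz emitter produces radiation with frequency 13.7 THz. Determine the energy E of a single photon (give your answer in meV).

56.7 meV

Convert to SI: f = 13.7 THz = 1.37 × 10^13 Hz.
Since E = hf for a photon, E = 9.078 × 10^-21 J.
Converting to meV: E = 56.66 meV ≈ 56.7 meV.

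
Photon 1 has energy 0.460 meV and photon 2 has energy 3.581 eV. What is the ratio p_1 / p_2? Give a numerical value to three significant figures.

p_1 = 2.458e-31 kg·m/s (from energy = 0.460 meV, via p = E/c).
p_2 = 1.914e-27 kg·m/s (from energy = 3.581 eV, via p = E/c).
Ratio = 2.458e-31 / 1.914e-27 = 1.28e-4.

1.28e-4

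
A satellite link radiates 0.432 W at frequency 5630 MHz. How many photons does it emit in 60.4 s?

Total energy: E_total = P·t = 0.432 × 60.4 = 26.09 J.
Per-photon energy: E = 3.730 × 10^-24 J.
N = E_total / E_photon = 6.99 × 10^24.

6.99 × 10^24 photons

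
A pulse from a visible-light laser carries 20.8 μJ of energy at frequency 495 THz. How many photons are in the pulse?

6.34e13 photons

Per-photon energy: E = 3.280e-19 J (from frequency = 495 THz).
N = E_total / E_photon = 2.08e-5 J / 3.280e-19 J = 6.34e13.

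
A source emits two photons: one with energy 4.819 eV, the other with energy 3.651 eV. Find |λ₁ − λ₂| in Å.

823 Å

Using λ = hc/E: λ₁ = 2.5728e-7 m, λ₂ = 3.3959e-7 m.
|Δλ| = |2.5728e-7 − 3.3959e-7| = 8.23e-8 m = 823 Å.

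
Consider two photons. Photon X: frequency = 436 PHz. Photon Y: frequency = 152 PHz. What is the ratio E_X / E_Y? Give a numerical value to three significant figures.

E_X = 2.889e-16 J (from frequency = 436 PHz, via E = hf).
E_Y = 1.007e-16 J (from frequency = 152 PHz, via E = hf).
Ratio = 2.889e-16 / 1.007e-16 = 2.87.

2.87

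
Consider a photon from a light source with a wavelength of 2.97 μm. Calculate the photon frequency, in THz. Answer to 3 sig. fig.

Convert to SI: λ = 2.97 μm = 2.97e-6 m.
Apply f = c/λ: f = 1.009e14 Hz.
Converting to THz: f = 100.9 THz ≈ 101 THz.

101 THz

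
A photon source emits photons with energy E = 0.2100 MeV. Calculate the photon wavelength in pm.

5.90 pm

Convert to SI: E = 0.2100 MeV = 3.3646e-14 J.
For a photon λ = hc/E, so λ = 5.904e-12 m.
Converting to pm: λ = 5.904 pm ≈ 5.90 pm.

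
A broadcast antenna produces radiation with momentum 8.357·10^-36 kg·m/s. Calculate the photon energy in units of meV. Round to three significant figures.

Apply E = pc: E = 2.505·10^-27 J.
Converting to meV: E = 1.564·10^-5 meV ≈ 1.56·10^-5 meV.

1.56·10^-5 meV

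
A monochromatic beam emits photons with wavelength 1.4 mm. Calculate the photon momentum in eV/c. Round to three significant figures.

8.86 × 10^-4 eV/c

First convert: λ = 1.4 mm = 0.0014 m.
Since p = h/λ for a photon, p = 4.733 × 10^-31 kg·m/s.
Converting to eV/c: p = 8.856 × 10^-4 eV/c ≈ 8.86 × 10^-4 eV/c.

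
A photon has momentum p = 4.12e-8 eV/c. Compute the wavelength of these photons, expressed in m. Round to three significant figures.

30.1 m

In SI units: p = 4.12e-8 eV/c = 2.2018e-35 kg·m/s.
For a photon λ = h/p, so λ = 30.09 m.
So λ ≈ 30.1 m.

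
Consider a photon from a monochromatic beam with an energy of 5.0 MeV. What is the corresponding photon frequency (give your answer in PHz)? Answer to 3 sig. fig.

1.21e6 PHz

In SI units: E = 5.0 MeV = 8.0109e-13 J.
Apply f = E/h: f = 1.209e21 Hz.
Converting to PHz: f = 1.209e6 PHz ≈ 1.21e6 PHz.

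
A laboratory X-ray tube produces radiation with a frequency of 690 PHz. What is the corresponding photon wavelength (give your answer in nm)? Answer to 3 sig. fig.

Convert to SI: f = 690 PHz = 6.9e17 Hz.
Apply λ = c/f: λ = 4.345e-10 m.
Converting to nm: λ = 0.4345 nm ≈ 0.434 nm.

0.434 nm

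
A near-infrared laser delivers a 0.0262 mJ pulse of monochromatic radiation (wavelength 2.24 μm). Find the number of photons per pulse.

Per-photon energy: E = 8.868e-20 J (from wavelength = 2.24 μm).
N = E_total / E_photon = 2.62e-5 J / 8.868e-20 J = 2.95e14.

2.95e14 photons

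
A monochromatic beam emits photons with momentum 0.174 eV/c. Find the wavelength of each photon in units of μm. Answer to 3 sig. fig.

Use h = 6.62607015 × 10^-34 J·s, c = 2.99792458 × 10^8 m/s, 1 eV = 1.602176634 × 10^-19 J.
In SI units: p = 0.174 eV/c = 9.2991 × 10^-29 kg·m/s.
Apply λ = h/p: λ = 7.126 × 10^-6 m.
Converting to μm: λ = 7.126 μm ≈ 7.13 μm.

7.13 μm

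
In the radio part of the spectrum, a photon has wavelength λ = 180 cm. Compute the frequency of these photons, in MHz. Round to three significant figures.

Convert to SI: λ = 180 cm = 1.8 m.
Apply f = c/λ: f = 1.666e8 Hz.
Converting to MHz: f = 166.6 MHz ≈ 167 MHz.

167 MHz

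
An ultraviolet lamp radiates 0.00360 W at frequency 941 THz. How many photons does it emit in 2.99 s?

1.73e16 photons

Total energy: E_total = P·t = 0.00360 × 2.99 = 0.01076 J.
Per-photon energy: E = 6.235e-19 J.
N = E_total / E_photon = 1.73e16.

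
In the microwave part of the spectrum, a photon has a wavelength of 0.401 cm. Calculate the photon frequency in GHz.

74.8 GHz

Use c = 2.99792458 × 10^8 m/s.
First convert: λ = 0.401 cm = 0.00401 m.
Since f = c/λ for a photon, f = 7.476 × 10^10 Hz.
Converting to GHz: f = 74.76 GHz ≈ 74.8 GHz.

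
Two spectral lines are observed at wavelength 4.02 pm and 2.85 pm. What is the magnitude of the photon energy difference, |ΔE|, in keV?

Using E = hc/λ: E₁ = 4.941e-14 J, E₂ = 6.970e-14 J.
|ΔE| = |4.941e-14 − 6.970e-14| = 2.03e-14 J = 127 keV.

127 keV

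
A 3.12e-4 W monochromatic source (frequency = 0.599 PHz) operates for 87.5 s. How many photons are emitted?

6.88e16 photons

Total energy: E_total = P·t = 3.12e-4 × 87.5 = 0.02730 J.
Per-photon energy: E = 3.969e-19 J.
N = E_total / E_photon = 6.88e16.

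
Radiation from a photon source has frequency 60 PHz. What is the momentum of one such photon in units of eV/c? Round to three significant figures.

(h = 6.62607015·10^-34 J·s, c = 2.99792458·10^8 m/s, 1 eV = 1.602176634·10^-19 J.)
Convert to SI: f = 60 PHz = 6.0·10^16 Hz.
For a photon p = hf/c, so p = 1.326·10^-25 kg·m/s.
Converting to eV/c: p = 248.1 eV/c ≈ 248 eV/c.

248 eV/c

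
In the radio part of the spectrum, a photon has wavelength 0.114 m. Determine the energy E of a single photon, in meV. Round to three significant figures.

0.0109 meV

Use h = 6.62607015·10^-34 J·s, c = 2.99792458·10^8 m/s, 1 eV = 1.602176634·10^-19 J.
Apply E = hc/λ: E = 1.742·10^-24 J.
Converting to meV: E = 0.01088 meV ≈ 0.0109 meV.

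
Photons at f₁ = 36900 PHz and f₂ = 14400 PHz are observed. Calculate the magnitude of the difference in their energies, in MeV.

0.0931 MeV

Using E = hf: E₁ = 2.445e-14 J, E₂ = 9.542e-15 J.
|ΔE| = |2.445e-14 − 9.542e-15| = 1.49e-14 J = 0.0931 MeV.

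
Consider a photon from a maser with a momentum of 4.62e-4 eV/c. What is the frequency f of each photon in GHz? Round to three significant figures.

Use h = 6.62607015e-34 J·s, c = 2.99792458e8 m/s, 1 eV = 1.602176634e-19 J.
First convert: p = 4.62e-4 eV/c = 2.4691e-31 kg·m/s.
Apply f = pc/h: f = 1.117e11 Hz.
Converting to GHz: f = 111.7 GHz ≈ 112 GHz.

112 GHz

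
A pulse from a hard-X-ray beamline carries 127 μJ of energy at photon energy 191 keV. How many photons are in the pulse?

4.15e9 photons

Per-photon energy: E = 3.060e-14 J (from energy = 191 keV).
N = E_total / E_photon = 1.27e-4 J / 3.060e-14 J = 4.15e9.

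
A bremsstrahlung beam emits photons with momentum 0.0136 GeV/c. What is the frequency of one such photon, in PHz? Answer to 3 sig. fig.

3.29 × 10^6 PHz

Convert to SI: p = 0.0136 GeV/c = 7.2682 × 10^-21 kg·m/s.
The photon relation is f = pc/h, giving f = 3.288 × 10^21 Hz.
Converting to PHz: f = 3.288 × 10^6 PHz ≈ 3.29 × 10^6 PHz.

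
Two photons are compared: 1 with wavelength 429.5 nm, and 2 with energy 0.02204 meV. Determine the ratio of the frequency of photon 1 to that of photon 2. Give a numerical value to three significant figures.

1.31 × 10^5

f_1 = 6.980 × 10^14 Hz (from wavelength = 429.5 nm, via f = c/λ).
f_2 = 5.329 × 10^9 Hz (from energy = 0.02204 meV, via f = E/h).
Ratio = 6.980 × 10^14 / 5.329 × 10^9 = 1.31 × 10^5.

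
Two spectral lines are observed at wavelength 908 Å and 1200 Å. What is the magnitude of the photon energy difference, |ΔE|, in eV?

Using E = hc/λ: E₁ = 2.188·10^-18 J, E₂ = 1.655·10^-18 J.
|ΔE| = |2.188·10^-18 − 1.655·10^-18| = 5.32·10^-19 J = 3.32 eV.

3.32 eV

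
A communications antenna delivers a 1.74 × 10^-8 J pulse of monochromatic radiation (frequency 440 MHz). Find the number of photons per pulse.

Per-photon energy: E = 2.915 × 10^-25 J (from frequency = 440 MHz).
N = E_total / E_photon = 1.74 × 10^-8 J / 2.915 × 10^-25 J = 5.97 × 10^16.

5.97 × 10^16 photons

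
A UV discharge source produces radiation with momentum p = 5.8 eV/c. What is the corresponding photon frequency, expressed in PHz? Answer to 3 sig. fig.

1.40 PHz

Use h = 6.62607015·10^-34 J·s, c = 2.99792458·10^8 m/s, 1 eV = 1.602176634·10^-19 J.
Convert to SI: p = 5.8 eV/c = 3.0997·10^-27 kg·m/s.
Apply f = pc/h: f = 1.402·10^15 Hz.
Converting to PHz: f = 1.402 PHz ≈ 1.40 PHz.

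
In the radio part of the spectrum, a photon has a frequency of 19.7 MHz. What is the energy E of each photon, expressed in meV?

8.15e-5 meV

In SI units: f = 19.7 MHz = 1.97e7 Hz.
Since E = hf for a photon, E = 1.305e-26 J.
Converting to meV: E = 8.147e-5 meV ≈ 8.15e-5 meV.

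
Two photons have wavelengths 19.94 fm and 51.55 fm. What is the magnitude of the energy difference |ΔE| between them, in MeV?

38.1 MeV

Using E = hc/λ: E₁ = 9.9621e-12 J, E₂ = 3.8534e-12 J.
|ΔE| = |9.9621e-12 − 3.8534e-12| = 6.11e-12 J = 38.1 MeV.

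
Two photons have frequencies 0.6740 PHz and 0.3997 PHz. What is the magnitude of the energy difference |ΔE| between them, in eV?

Using E = hf: E₁ = 4.4660·10^-19 J, E₂ = 2.6484·10^-19 J.
|ΔE| = |4.4660·10^-19 − 2.6484·10^-19| = 1.82·10^-19 J = 1.13 eV.

1.13 eV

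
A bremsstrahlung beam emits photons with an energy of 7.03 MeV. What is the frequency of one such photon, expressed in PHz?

Use h = 6.62607015e-34 J·s, 1 eV = 1.602176634e-19 J.
In SI units: E = 7.03 MeV = 1.1263e-12 J.
Since f = E/h for a photon, f = 1.700e21 Hz.
Converting to PHz: f = 1.700e6 PHz ≈ 1.70e6 PHz.

1.70e6 PHz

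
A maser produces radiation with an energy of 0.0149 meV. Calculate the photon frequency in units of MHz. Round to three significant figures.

3600 MHz

Take h = 6.62607015 × 10^-34 J·s, 1 eV = 1.602176634 × 10^-19 J.
Convert to SI: E = 0.0149 meV = 2.3872 × 10^-24 J.
Apply f = E/h: f = 3.603 × 10^9 Hz.
Converting to MHz: f = 3603 MHz ≈ 3600 MHz.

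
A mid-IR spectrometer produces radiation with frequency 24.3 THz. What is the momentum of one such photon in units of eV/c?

0.100 eV/c

Use h = 6.62607015e-34 J·s, c = 2.99792458e8 m/s, 1 eV = 1.602176634e-19 J.
First convert: f = 24.3 THz = 2.43e13 Hz.
The photon relation is p = hf/c, giving p = 5.371e-29 kg·m/s.
Converting to eV/c: p = 0.1005 eV/c ≈ 0.100 eV/c.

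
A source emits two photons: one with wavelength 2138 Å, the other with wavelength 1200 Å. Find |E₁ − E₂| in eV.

4.53 eV

Using E = hc/λ: E₁ = 9.2911 × 10^-19 J, E₂ = 1.6554 × 10^-18 J.
|ΔE| = |9.2911 × 10^-19 − 1.6554 × 10^-18| = 7.26 × 10^-19 J = 4.53 eV.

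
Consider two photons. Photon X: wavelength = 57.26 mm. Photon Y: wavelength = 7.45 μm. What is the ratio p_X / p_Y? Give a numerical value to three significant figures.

1.30e-4

p_X = 1.157e-32 kg·m/s (from wavelength = 57.26 mm, via p = h/λ).
p_Y = 8.894e-29 kg·m/s (from wavelength = 7.45 μm, via p = h/λ).
Ratio = 1.157e-32 / 8.894e-29 = 1.30e-4.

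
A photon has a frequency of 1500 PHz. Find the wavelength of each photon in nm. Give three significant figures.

0.200 nm

Use c = 2.99792458e8 m/s.
In SI units: f = 1500 PHz = 1.5e18 Hz.
Apply λ = c/f: λ = 1.999e-10 m.
Converting to nm: λ = 0.1999 nm ≈ 0.200 nm.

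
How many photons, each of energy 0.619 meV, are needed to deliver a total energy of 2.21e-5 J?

Per-photon energy: E = 9.917e-23 J (from energy = 0.619 meV).
N = E_total / E_photon = 2.21e-5 J / 9.917e-23 J = 2.23e17.

2.23e17 photons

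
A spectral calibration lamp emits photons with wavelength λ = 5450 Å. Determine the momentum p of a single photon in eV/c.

In SI units: λ = 5450 Å = 5.45e-7 m.
Apply p = h/λ: p = 1.216e-27 kg·m/s.
Converting to eV/c: p = 2.275 eV/c ≈ 2.27 eV/c.

2.27 eV/c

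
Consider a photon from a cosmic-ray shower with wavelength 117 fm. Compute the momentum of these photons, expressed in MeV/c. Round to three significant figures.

10.6 MeV/c

Convert to SI: λ = 117 fm = 1.17e-13 m.
Since p = h/λ for a photon, p = 5.663e-21 kg·m/s.
Converting to MeV/c: p = 10.60 MeV/c ≈ 10.6 MeV/c.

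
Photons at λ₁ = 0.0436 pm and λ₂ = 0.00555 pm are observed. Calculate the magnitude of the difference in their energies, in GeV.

0.195 GeV

Using E = hc/λ: E₁ = 4.556e-12 J, E₂ = 3.579e-11 J.
|ΔE| = |4.556e-12 − 3.579e-11| = 3.12e-11 J = 0.195 GeV.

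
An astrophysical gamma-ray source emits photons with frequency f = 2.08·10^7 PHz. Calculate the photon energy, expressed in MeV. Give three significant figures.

86.0 MeV

(h = 6.62607015·10^-34 J·s, 1 eV = 1.602176634·10^-19 J.)
Convert to SI: f = 2.08·10^7 PHz = 2.08·10^22 Hz.
Since E = hf for a photon, E = 1.378·10^-11 J.
Converting to MeV: E = 86.02 MeV ≈ 86.0 MeV.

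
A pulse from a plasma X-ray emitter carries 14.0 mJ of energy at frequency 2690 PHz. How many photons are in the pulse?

Per-photon energy: E = 1.782 × 10^-15 J (from frequency = 2690 PHz).
N = E_total / E_photon = 0.0140 J / 1.782 × 10^-15 J = 7.85 × 10^12.

7.85 × 10^12 photons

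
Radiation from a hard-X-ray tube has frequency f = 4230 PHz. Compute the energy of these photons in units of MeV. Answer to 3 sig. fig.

0.0175 MeV

First convert: f = 4230 PHz = 4.23 × 10^18 Hz.
The photon relation is E = hf, giving E = 2.803 × 10^-15 J.
Converting to MeV: E = 0.01749 MeV ≈ 0.0175 MeV.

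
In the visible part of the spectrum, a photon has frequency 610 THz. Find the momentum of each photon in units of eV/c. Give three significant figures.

Use h = 6.62607015e-34 J·s, c = 2.99792458e8 m/s, 1 eV = 1.602176634e-19 J.
Convert to SI: f = 610 THz = 6.10e14 Hz.
Since p = hf/c for a photon, p = 1.348e-27 kg·m/s.
Converting to eV/c: p = 2.523 eV/c ≈ 2.52 eV/c.

2.52 eV/c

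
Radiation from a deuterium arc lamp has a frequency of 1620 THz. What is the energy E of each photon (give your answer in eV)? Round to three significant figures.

6.70 eV

First convert: f = 1620 THz = 1.62e15 Hz.
The photon relation is E = hf, giving E = 1.073e-18 J.
Converting to eV: E = 6.700 eV ≈ 6.70 eV.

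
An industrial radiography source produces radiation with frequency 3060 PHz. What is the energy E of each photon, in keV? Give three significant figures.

Take h = 6.62607015e-34 J·s, 1 eV = 1.602176634e-19 J.
Convert to SI: f = 3060 PHz = 3.06e18 Hz.
For a photon E = hf, so E = 2.028e-15 J.
Converting to keV: E = 12.66 keV ≈ 12.7 keV.

12.7 keV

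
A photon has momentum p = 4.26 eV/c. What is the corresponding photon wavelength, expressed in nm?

Use h = 6.62607015 × 10^-34 J·s, c = 2.99792458 × 10^8 m/s, 1 eV = 1.602176634 × 10^-19 J.
First convert: p = 4.26 eV/c = 2.2767 × 10^-27 kg·m/s.
For a photon λ = h/p, so λ = 2.910 × 10^-7 m.
Converting to nm: λ = 291.0 nm ≈ 291 nm.

291 nm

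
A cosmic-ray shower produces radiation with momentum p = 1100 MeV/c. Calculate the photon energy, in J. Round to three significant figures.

First convert: p = 1100 MeV/c = 5.8787 × 10^-19 kg·m/s.
For a photon E = pc, so E = 1.762 × 10^-10 J.
So E ≈ 1.76 × 10^-10 J.

1.76 × 10^-10 J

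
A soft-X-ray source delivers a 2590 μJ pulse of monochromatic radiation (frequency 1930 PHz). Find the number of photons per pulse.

Per-photon energy: E = 1.279·10^-15 J (from frequency = 1930 PHz).
N = E_total / E_photon = 0.00259 J / 1.279·10^-15 J = 2.03·10^12.

2.03·10^12 photons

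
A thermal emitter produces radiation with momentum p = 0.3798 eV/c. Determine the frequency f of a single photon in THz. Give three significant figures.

First convert: p = 0.3798 eV/c = 2.0298 × 10^-28 kg·m/s.
Apply f = pc/h: f = 9.184 × 10^13 Hz.
Converting to THz: f = 91.84 THz ≈ 91.8 THz.

91.8 THz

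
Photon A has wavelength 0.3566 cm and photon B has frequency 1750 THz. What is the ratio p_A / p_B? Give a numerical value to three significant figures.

p_A = 1.858e-31 kg·m/s (from wavelength = 0.3566 cm, via p = h/λ).
p_B = 3.868e-27 kg·m/s (from frequency = 1750 THz, via p = hf/c).
Ratio = 1.858e-31 / 3.868e-27 = 4.80e-5.

4.80e-5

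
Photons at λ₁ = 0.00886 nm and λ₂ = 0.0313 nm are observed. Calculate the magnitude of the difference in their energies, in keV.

Using E = hc/λ: E₁ = 2.242e-14 J, E₂ = 6.346e-15 J.
|ΔE| = |2.242e-14 − 6.346e-15| = 1.61e-14 J = 100 keV.

100 keV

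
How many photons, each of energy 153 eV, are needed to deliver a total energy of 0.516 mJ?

Per-photon energy: E = 2.451·10^-17 J (from energy = 153 eV).
N = E_total / E_photon = 5.16·10^-4 J / 2.451·10^-17 J = 2.10·10^13.

2.10·10^13 photons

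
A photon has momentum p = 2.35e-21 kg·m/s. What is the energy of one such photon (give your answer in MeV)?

4.40 MeV

Use c = 2.99792458e8 m/s, 1 eV = 1.602176634e-19 J.
Apply E = pc: E = 7.045e-13 J.
Converting to MeV: E = 4.397 MeV ≈ 4.40 MeV.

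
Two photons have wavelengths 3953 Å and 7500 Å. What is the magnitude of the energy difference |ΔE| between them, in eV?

1.48 eV

Using E = hc/λ: E₁ = 5.0252e-19 J, E₂ = 2.6486e-19 J.
|ΔE| = |5.0252e-19 − 2.6486e-19| = 2.38e-19 J = 1.48 eV.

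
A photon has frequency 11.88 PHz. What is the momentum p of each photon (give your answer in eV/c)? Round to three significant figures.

49.1 eV/c

In SI units: f = 11.88 PHz = 1.188e16 Hz.
For a photon p = hf/c, so p = 2.626e-26 kg·m/s.
Converting to eV/c: p = 49.13 eV/c ≈ 49.1 eV/c.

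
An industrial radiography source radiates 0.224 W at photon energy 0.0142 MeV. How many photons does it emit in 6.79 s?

Total energy: E_total = P·t = 0.224 × 6.79 = 1.521 J.
Per-photon energy: E = 2.275e-15 J.
N = E_total / E_photon = 6.69e14.

6.69e14 photons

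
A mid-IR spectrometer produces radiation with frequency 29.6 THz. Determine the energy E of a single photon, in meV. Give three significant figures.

122 meV

Convert to SI: f = 29.6 THz = 2.96e13 Hz.
The photon relation is E = hf, giving E = 1.961e-20 J.
Converting to meV: E = 122.4 meV ≈ 122 meV.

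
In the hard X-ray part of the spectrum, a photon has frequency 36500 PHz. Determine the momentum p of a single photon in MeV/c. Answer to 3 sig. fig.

0.151 MeV/c

Convert to SI: f = 36500 PHz = 3.65 × 10^19 Hz.
Since p = hf/c for a photon, p = 8.067 × 10^-23 kg·m/s.
Converting to MeV/c: p = 0.1510 MeV/c ≈ 0.151 MeV/c.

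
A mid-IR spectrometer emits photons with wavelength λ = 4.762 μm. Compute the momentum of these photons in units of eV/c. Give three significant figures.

In SI units: λ = 4.762 μm = 4.762e-6 m.
For a photon p = h/λ, so p = 1.391e-28 kg·m/s.
Converting to eV/c: p = 0.2604 eV/c ≈ 0.260 eV/c.

0.260 eV/c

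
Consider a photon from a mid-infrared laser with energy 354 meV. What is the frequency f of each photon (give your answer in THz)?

85.6 THz

(h = 6.62607015e-34 J·s, 1 eV = 1.602176634e-19 J.)
Convert to SI: E = 354 meV = 5.6717e-20 J.
Apply f = E/h: f = 8.560e13 Hz.
Converting to THz: f = 85.60 THz ≈ 85.6 THz.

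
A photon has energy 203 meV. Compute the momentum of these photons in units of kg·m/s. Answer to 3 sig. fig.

(c = 2.99792458 × 10^8 m/s, 1 eV = 1.602176634 × 10^-19 J.)
Convert to SI: E = 203 meV = 3.2524 × 10^-20 J.
Since p = E/c for a photon, p = 1.085 × 10^-28 kg·m/s.
So p ≈ 1.08 × 10^-28 kg·m/s.

1.08 × 10^-28 kg·m/s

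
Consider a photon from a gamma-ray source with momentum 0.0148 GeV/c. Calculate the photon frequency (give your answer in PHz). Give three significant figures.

3.58·10^6 PHz

Convert to SI: p = 0.0148 GeV/c = 7.9095·10^-21 kg·m/s.
For a photon f = pc/h, so f = 3.579·10^21 Hz.
Converting to PHz: f = 3.579·10^6 PHz ≈ 3.58·10^6 PHz.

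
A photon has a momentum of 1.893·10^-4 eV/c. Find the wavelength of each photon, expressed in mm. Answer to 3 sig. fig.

First convert: p = 1.893·10^-4 eV/c = 1.0117·10^-31 kg·m/s.
Apply λ = h/p: λ = 0.006550 m.
Converting to mm: λ = 6.550 mm ≈ 6.55 mm.

6.55 mm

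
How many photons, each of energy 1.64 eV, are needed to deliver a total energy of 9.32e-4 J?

3.55e15 photons

Per-photon energy: E = 2.628e-19 J (from energy = 1.64 eV).
N = E_total / E_photon = 9.32e-4 J / 2.628e-19 J = 3.55e15.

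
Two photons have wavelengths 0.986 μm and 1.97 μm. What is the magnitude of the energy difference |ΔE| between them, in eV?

Using E = hc/λ: E₁ = 2.015e-19 J, E₂ = 1.008e-19 J.
|ΔE| = |2.015e-19 − 1.008e-19| = 1.01e-19 J = 0.628 eV.

0.628 eV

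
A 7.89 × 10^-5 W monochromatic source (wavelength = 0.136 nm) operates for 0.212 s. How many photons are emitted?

1.15 × 10^10 photons

Total energy: E_total = P·t = 7.89 × 10^-5 × 0.212 = 1.673 × 10^-5 J.
Per-photon energy: E = 1.461 × 10^-15 J.
N = E_total / E_photon = 1.15 × 10^10.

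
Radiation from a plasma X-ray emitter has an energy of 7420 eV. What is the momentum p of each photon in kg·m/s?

Use c = 2.99792458e8 m/s, 1 eV = 1.602176634e-19 J.
First convert: E = 7420 eV = 1.1888e-15 J.
Since p = E/c for a photon, p = 3.965e-24 kg·m/s.
So p ≈ 3.97e-24 kg·m/s.

3.97e-24 kg·m/s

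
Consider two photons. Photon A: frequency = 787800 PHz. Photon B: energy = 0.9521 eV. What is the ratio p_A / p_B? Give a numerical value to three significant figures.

3.42 × 10^6

p_A = 1.741 × 10^-21 kg·m/s (from frequency = 787800 PHz, via p = hf/c).
p_B = 5.088 × 10^-28 kg·m/s (from energy = 0.9521 eV, via p = E/c).
Ratio = 1.741 × 10^-21 / 5.088 × 10^-28 = 3.42 × 10^6.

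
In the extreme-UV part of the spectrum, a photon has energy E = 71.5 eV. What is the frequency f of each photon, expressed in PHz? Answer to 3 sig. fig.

17.3 PHz

Take h = 6.62607015 × 10^-34 J·s, 1 eV = 1.602176634 × 10^-19 J.
First convert: E = 71.5 eV = 1.1456 × 10^-17 J.
Since f = E/h for a photon, f = 1.729 × 10^16 Hz.
Converting to PHz: f = 17.29 PHz ≈ 17.3 PHz.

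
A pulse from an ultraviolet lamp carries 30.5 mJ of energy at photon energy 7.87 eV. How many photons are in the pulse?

Per-photon energy: E = 1.261 × 10^-18 J (from energy = 7.87 eV).
N = E_total / E_photon = 0.0305 J / 1.261 × 10^-18 J = 2.42 × 10^16.

2.42 × 10^16 photons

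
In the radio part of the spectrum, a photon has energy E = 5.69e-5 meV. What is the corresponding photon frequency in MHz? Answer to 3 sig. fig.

13.8 MHz

Convert to SI: E = 5.69e-5 meV = 9.1164e-27 J.
Since f = E/h for a photon, f = 1.376e7 Hz.
Converting to MHz: f = 13.76 MHz ≈ 13.8 MHz.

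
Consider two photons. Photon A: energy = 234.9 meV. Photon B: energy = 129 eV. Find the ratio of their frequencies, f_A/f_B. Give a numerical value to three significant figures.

f_A = 5.680e13 Hz (from energy = 234.9 meV, via f = E/h).
f_B = 3.119e16 Hz (from energy = 129 eV, via f = E/h).
Ratio = 5.680e13 / 3.119e16 = 1.82e-3.

1.82e-3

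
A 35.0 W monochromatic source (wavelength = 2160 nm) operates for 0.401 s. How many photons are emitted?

1.53e20 photons

Total energy: E_total = P·t = 35.0 × 0.401 = 14.04 J.
Per-photon energy: E = 9.197e-20 J.
N = E_total / E_photon = 1.53e20.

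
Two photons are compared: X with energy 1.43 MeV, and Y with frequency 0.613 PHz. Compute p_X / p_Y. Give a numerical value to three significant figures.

p_X = 7.642·10^-22 kg·m/s (from energy = 1.43 MeV, via p = E/c).
p_Y = 1.355·10^-27 kg·m/s (from frequency = 0.613 PHz, via p = hf/c).
Ratio = 7.642·10^-22 / 1.355·10^-27 = 5.64·10^5.

5.64·10^5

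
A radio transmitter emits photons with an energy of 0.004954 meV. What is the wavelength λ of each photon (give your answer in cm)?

Use h = 6.62607015 × 10^-34 J·s, c = 2.99792458 × 10^8 m/s, 1 eV = 1.602176634 × 10^-19 J.
Convert to SI: E = 0.004954 meV = 7.9372 × 10^-25 J.
Since λ = hc/E for a photon, λ = 0.2503 m.
Converting to cm: λ = 25.03 cm ≈ 25.0 cm.

25.0 cm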